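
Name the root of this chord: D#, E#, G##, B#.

The distinct letter names are D#, E#, G##, B#. Arranged as a stack of thirds they read E#–G##–B#–D#, so E# is the root (an E# dominant seventh chord).

E#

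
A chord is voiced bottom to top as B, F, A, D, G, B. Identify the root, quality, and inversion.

The pitch classes B, F, A, D, G arrange in thirds as G–B–D–F–A: a G dominant ninth chord.
The lowest note is B, the third of the chord, so this is first inversion.

G dominant ninth, first inversion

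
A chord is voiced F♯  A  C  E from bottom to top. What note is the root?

The distinct letter names are F#, A, C, E. Arranged as a stack of thirds they read F#–A–C–E, so F# is the root (an F# half-diminished seventh chord).

F#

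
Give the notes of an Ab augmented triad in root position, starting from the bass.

Ab, C, E

Spelling Ab augmented: Ab–C–E. In root position the root is bass, giving Ab, C, E from the bottom.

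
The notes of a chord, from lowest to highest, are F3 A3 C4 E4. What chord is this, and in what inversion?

The pitch classes F, A, C, E arrange in thirds as F–A–C–E: an F major seventh chord.
F is the root of F major seventh; root in the bass means root position (figured bass 7).

F major seventh, root position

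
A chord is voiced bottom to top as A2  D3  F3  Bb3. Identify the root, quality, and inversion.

The distinct note names are A, D, F, Bb. Stacked in thirds they read Bb–D–F–A, which is a major seventh chord on Bb.
The lowest note is A, the seventh of the chord, so this is third inversion (figured bass 4/2).

Bb major seventh, third inversion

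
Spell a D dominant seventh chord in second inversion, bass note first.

D dominant seventh is D–F#–A–C. Second inversion puts the fifth (A) in the bass, with the remaining tones above: A, C, D, F#.

A, C, D, F#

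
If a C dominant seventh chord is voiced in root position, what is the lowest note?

C dominant seventh is C–E–G–Bb. Root position places the root in the bass: C.

C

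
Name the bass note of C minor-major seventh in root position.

C

C minor-major seventh is C–Eb–G–B. Root position places the root in the bass: C.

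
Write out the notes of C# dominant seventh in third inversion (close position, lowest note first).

B, C#, E#, G#

C# dominant seventh is C#–E#–G#–B. Third inversion puts the seventh (B) in the bass, with the remaining tones above: B, C#, E#, G#.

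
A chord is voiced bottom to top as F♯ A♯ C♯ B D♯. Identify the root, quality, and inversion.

B major ninth, second inversion

The distinct note names are F#, A#, C#, B, D#. Stacked in thirds they read B–D#–F#–A#–C#, which is a major ninth chord on B.
The lowest note is F#, the fifth of the chord, so this is second inversion.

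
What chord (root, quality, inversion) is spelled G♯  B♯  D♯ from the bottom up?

The distinct note names are G#, B#, D#. Stacked in thirds they read G#–B#–D#, which is a major triad on G#.
G# is the root of G# major; root in the bass means root position (figured bass 5/3).

G# major, root position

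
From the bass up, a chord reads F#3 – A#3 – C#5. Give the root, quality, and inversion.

The pitch classes F#, A#, C# arrange in thirds as F#–A#–C#: an F# major triad.
With the root (F#) in the bass, the chord is in root position (figured bass 5/3).

F# major, root position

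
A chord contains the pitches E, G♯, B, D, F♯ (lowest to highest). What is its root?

E

The distinct letter names are E, G#, B, D, F#. Arranged as a stack of thirds they read E–G#–B–D–F#, so E is the root (an E dominant ninth chord).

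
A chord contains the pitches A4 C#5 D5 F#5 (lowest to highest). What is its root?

Reordering A, C#, D, F# into stacked thirds gives D–F#–A–C#; the bottom of that stack, D, is the root.

D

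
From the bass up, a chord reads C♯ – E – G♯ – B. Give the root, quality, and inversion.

The distinct note names are C#, E, G#, B. Stacked in thirds they read C#–E–G#–B, which is a minor seventh chord on C#.
With the root (C#) in the bass, the chord is in root position (figured bass 7).

C# minor seventh, root position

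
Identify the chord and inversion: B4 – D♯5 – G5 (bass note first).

G augmented, first inversion

Reducing to letter names: B, D#, G. These stack in thirds as G–B–D# — a G augmented triad.
With the third (B) in the bass, the chord is in first inversion (figured bass 6).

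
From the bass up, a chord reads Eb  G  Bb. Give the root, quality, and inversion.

Eb major, root position

Reducing to letter names: Eb, G, Bb. These stack in thirds as Eb–G–Bb — an Eb major triad.
Eb is the root of Eb major; root in the bass means root position (figured bass 5/3).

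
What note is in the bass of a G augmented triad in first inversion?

G augmented is G–B–D#. First inversion places the third in the bass: B.

B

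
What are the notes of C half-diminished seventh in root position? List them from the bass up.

C, Eb, Gb, Bb

The chord tones are C–Eb–Gb–Bb. With the root (C) lowest for root position: C, Eb, Gb, Bb.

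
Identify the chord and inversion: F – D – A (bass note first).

D minor, first inversion

The pitch classes F, D, A arrange in thirds as D–F–A: a D minor triad.
With the third (F) in the bass, the chord is in first inversion (figured bass 6).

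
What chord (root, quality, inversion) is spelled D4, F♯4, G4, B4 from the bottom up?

G major seventh, second inversion

The pitch classes D, F#, G, B arrange in thirds as G–B–D–F#: a G major seventh chord.
The lowest note is D, the fifth of the chord, so this is second inversion (figured bass 4/3).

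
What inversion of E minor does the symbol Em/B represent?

second inversion

Em/B means E minor with B in the bass. B is the fifth of E minor (E–G–B), so this is second inversion.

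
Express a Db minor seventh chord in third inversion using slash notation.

Dbm7/Cb

Third inversion of Db minor seventh has the seventh (Cb) in the bass. As a slash chord: Dbm7/Cb.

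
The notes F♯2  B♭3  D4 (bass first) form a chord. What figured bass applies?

6/4

The notes F#, Bb, D stack in thirds as Bb–D–F# — a Bb augmented triad. The bass F# is the fifth, so this is second inversion: figured 6/4.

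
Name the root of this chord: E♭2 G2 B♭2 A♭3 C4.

The distinct letter names are Eb, G, Bb, Ab, C. Arranged as a stack of thirds they read Ab–C–Eb–G–Bb, so Ab is the root (an Ab major ninth chord).

Ab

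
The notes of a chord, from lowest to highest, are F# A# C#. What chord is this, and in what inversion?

F# major, root position

Reducing to letter names: F#, A#, C#. These stack in thirds as F#–A#–C# — an F# major triad.
With the root (F#) in the bass, the chord is in root position (figured bass 5/3).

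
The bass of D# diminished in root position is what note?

D# diminished is D#–F#–A. Root position places the root in the bass: D#.

D#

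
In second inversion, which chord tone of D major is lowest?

In second inversion the fifth is lowest. For D major (D–F#–A) that is A.

A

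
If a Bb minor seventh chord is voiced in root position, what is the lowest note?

Bb

In root position the root is lowest. For Bb minor seventh (Bb–Db–F–Ab) that is Bb.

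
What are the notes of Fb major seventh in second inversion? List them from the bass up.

Cb, Eb, Fb, Ab

Spelling Fb major seventh: Fb–Ab–Cb–Eb. In second inversion the fifth is bass, giving Cb, Eb, Fb, Ab from the bottom.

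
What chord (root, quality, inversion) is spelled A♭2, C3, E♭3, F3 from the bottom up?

The pitch classes Ab, C, Eb, F arrange in thirds as F–Ab–C–Eb: an F minor seventh chord.
Ab is the third of F minor seventh; third in the bass means first inversion (figured bass 6/5).

F minor seventh, first inversion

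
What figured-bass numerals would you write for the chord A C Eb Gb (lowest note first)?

The notes A, C, Eb, Gb stack in thirds as A–C–Eb–Gb — an A diminished seventh chord. The bass A is the root, so this is root position: figured 7.

7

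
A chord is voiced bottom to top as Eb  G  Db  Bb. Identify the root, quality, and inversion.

Eb dominant seventh, root position

Reducing to letter names: Eb, G, Db, Bb. These stack in thirds as Eb–G–Bb–Db — an Eb dominant seventh chord.
The lowest note is Eb, the root of the chord, so this is root position (figured bass 7).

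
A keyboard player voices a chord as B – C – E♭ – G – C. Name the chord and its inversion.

C minor-major seventh, third inversion

Reducing to letter names: B, C, Eb, G. These stack in thirds as C–Eb–G–B — a C minor-major seventh chord.
The lowest note is B, the seventh of the chord, so this is third inversion (figured bass 4/2).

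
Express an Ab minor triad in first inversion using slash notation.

First inversion of Ab minor has the third (Cb) in the bass. As a slash chord: Abm/Cb.

Abm/Cb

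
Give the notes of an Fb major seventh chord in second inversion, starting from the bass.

Cb, Eb, Fb, Ab

Fb major seventh is Fb–Ab–Cb–Eb. Second inversion puts the fifth (Cb) in the bass, with the remaining tones above: Cb, Eb, Fb, Ab.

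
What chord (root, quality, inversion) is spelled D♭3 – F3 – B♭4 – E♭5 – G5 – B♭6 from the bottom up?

Eb dominant ninth, third inversion

Reducing to letter names: Db, F, Bb, Eb, G. These stack in thirds as Eb–G–Bb–Db–F — an Eb dominant ninth chord.
Db is the seventh of Eb dominant ninth; seventh in the bass means third inversion.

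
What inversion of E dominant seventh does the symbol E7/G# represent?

first inversion

E7/G# means E dominant seventh with G# in the bass. G# is the third of E dominant seventh (E–G#–B–D), so this is first inversion.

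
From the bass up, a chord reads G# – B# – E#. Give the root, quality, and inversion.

Reducing to letter names: G#, B#, E#. These stack in thirds as E#–G#–B# — an E# minor triad.
G# is the third of E# minor; third in the bass means first inversion (figured bass 6).

E# minor, first inversion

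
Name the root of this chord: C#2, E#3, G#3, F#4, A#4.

F#

C#, E#, G#, F#, A# are the tones of an F# major ninth chord (F#–A#–C#–E#–G#), making F# the root.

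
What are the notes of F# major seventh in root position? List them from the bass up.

Spelling F# major seventh: F#–A#–C#–E#. In root position the root is bass, giving F#, A#, C#, E# from the bottom.

F#, A#, C#, E#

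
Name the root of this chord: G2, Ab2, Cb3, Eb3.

G, Ab, Cb, Eb are the tones of an Ab minor-major seventh chord (Ab–Cb–Eb–G), making Ab the root.

Ab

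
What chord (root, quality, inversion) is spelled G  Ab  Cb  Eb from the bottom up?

Reducing to letter names: G, Ab, Cb, Eb. These stack in thirds as Ab–Cb–Eb–G — an Ab minor-major seventh chord.
The lowest note is G, the seventh of the chord, so this is third inversion (figured bass 4/2).

Ab minor-major seventh, third inversion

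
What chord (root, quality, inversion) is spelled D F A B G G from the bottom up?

Reducing to letter names: D, F, A, B, G. These stack in thirds as G–B–D–F–A — a G dominant ninth chord.
D is the fifth of G dominant ninth; fifth in the bass means second inversion.

G dominant ninth, second inversion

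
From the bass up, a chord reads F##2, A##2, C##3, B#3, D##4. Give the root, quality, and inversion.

Reducing to letter names: F##, A##, C##, B#, D##. These stack in thirds as B#–D##–F##–A##–C## — a B# major ninth chord.
With the fifth (F##) in the bass, the chord is in second inversion.

B# major ninth, second inversion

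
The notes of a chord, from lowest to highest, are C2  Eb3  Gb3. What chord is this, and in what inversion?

Reducing to letter names: C, Eb, Gb. These stack in thirds as C–Eb–Gb — a C diminished triad.
The lowest note is C, the root of the chord, so this is root position (figured bass 5/3).

C diminished, root position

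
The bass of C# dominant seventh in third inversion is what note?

C# dominant seventh is C#–E#–G#–B. Third inversion places the seventh in the bass: B.

B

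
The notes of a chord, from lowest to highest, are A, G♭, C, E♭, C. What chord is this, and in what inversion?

A diminished seventh, root position

The distinct note names are A, Gb, C, Eb. Stacked in thirds they read A–C–Eb–Gb, which is a diminished seventh chord on A.
A is the root of A diminished seventh; root in the bass means root position (figured bass 7).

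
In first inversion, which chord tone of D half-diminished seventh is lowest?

F

The third of D half-diminished seventh (D–F–Ab–C) is F; that is the bass in first inversion.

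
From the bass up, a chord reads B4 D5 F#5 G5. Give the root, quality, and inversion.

G major seventh, first inversion

Reducing to letter names: B, D, F#, G. These stack in thirds as G–B–D–F# — a G major seventh chord.
With the third (B) in the bass, the chord is in first inversion (figured bass 6/5).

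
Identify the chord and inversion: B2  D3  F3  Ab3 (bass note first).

The pitch classes B, D, F, Ab arrange in thirds as B–D–F–Ab: a B diminished seventh chord.
The lowest note is B, the root of the chord, so this is root position (figured bass 7).

B diminished seventh, root position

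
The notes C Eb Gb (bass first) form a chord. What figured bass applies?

5/3

The notes C, Eb, Gb stack in thirds as C–Eb–Gb — a C diminished triad. The bass C is the root, so this is root position: figured 5/3.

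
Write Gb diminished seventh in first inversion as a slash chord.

First inversion of Gb diminished seventh has the third (Bbb) in the bass. As a slash chord: Gbdim7/Bbb.

Gbdim7/Bbb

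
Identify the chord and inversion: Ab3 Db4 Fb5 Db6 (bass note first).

Db minor, second inversion

Reducing to letter names: Ab, Db, Fb. These stack in thirds as Db–Fb–Ab — a Db minor triad.
With the fifth (Ab) in the bass, the chord is in second inversion (figured bass 6/4).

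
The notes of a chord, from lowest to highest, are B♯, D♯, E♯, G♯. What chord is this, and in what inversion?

The distinct note names are B#, D#, E#, G#. Stacked in thirds they read E#–G#–B#–D#, which is a minor seventh chord on E#.
With the fifth (B#) in the bass, the chord is in second inversion (figured bass 4/3).

E# minor seventh, second inversion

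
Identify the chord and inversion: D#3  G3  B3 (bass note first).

Reducing to letter names: D#, G, B. These stack in thirds as G–B–D# — a G augmented triad.
The lowest note is D#, the fifth of the chord, so this is second inversion (figured bass 6/4).

G augmented, second inversion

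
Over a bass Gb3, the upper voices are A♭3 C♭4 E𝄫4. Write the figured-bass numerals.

4/2

The notes Gb, Ab, Cb, Ebb stack in thirds as Ab–Cb–Ebb–Gb — an Ab half-diminished seventh chord. The bass Gb is the seventh, so this is third inversion: figured 4/2.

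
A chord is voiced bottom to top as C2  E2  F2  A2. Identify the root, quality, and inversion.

F major seventh, second inversion

The distinct note names are C, E, F, A. Stacked in thirds they read F–A–C–E, which is a major seventh chord on F.
C is the fifth of F major seventh; fifth in the bass means second inversion (figured bass 4/3).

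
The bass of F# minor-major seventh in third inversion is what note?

E#

F# minor-major seventh is F#–A–C#–E#. Third inversion places the seventh in the bass: E#.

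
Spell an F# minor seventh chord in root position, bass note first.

F#, A, C#, E

Spelling F# minor seventh: F#–A–C#–E. In root position the root is bass, giving F#, A, C#, E from the bottom.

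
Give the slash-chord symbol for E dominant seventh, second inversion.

E7/B

Second inversion of E dominant seventh has the fifth (B) in the bass. As a slash chord: E7/B.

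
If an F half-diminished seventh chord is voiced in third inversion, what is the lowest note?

In third inversion the seventh is lowest. For F half-diminished seventh (F–Ab–Cb–Eb) that is Eb.

Eb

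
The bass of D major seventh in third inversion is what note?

C#

D major seventh is D–F#–A–C#. Third inversion places the seventh in the bass: C#.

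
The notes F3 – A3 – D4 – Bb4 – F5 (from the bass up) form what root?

Bb

Reordering F, A, D, Bb into stacked thirds gives Bb–D–F–A; the bottom of that stack, Bb, is the root.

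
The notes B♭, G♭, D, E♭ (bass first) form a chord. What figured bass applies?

4/3

The notes Bb, Gb, D, Eb stack in thirds as Eb–Gb–Bb–D — an Eb minor-major seventh chord. The bass Bb is the fifth, so this is second inversion: figured 4/3.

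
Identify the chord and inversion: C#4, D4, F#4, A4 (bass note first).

Reducing to letter names: C#, D, F#, A. These stack in thirds as D–F#–A–C# — a D major seventh chord.
With the seventh (C#) in the bass, the chord is in third inversion (figured bass 4/2).

D major seventh, third inversion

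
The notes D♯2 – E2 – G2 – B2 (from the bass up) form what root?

E

D#, E, G, B are the tones of an E minor-major seventh chord (E–G–B–D#), making E the root.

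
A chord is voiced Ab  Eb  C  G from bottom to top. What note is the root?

Ab, Eb, C, G are the tones of an Ab major seventh chord (Ab–C–Eb–G), making Ab the root.

Ab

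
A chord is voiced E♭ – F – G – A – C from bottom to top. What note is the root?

Reordering Eb, F, G, A, C into stacked thirds gives F–A–C–Eb–G; the bottom of that stack, F, is the root.

F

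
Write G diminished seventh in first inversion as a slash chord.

Gdim7/Bb

First inversion of G diminished seventh has the third (Bb) in the bass. As a slash chord: Gdim7/Bb.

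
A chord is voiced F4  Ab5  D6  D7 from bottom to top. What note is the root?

D

F, Ab, D are the tones of a D diminished triad (D–F–Ab), making D the root.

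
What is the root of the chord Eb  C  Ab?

The distinct letter names are Eb, C, Ab. Arranged as a stack of thirds they read Ab–C–Eb, so Ab is the root (an Ab major triad).

Ab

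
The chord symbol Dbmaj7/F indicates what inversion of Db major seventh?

first inversion

Dbmaj7/F means Db major seventh with F in the bass. F is the third of Db major seventh (Db–F–Ab–C), so this is first inversion.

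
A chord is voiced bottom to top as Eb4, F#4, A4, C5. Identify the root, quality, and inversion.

F# diminished seventh, third inversion

Reducing to letter names: Eb, F#, A, C. These stack in thirds as F#–A–C–Eb — an F# diminished seventh chord.
With the seventh (Eb) in the bass, the chord is in third inversion (figured bass 4/2).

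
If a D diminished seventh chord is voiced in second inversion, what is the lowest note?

In second inversion the fifth is lowest. For D diminished seventh (D–F–Ab–Cb) that is Ab.

Ab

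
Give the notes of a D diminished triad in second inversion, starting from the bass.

D diminished is D–F–Ab. Second inversion puts the fifth (Ab) in the bass, with the remaining tones above: Ab, D, F.

Ab, D, F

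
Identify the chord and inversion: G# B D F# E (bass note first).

The pitch classes G#, B, D, F#, E arrange in thirds as E–G#–B–D–F#: an E dominant ninth chord.
The lowest note is G#, the third of the chord, so this is first inversion.

E dominant ninth, first inversion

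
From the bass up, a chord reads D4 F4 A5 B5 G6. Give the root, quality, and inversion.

Reducing to letter names: D, F, A, B, G. These stack in thirds as G–B–D–F–A — a G dominant ninth chord.
The lowest note is D, the fifth of the chord, so this is second inversion.

G dominant ninth, second inversion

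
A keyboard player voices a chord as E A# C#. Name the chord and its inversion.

Reducing to letter names: E, A#, C#. These stack in thirds as A#–C#–E — an A# diminished triad.
The lowest note is E, the fifth of the chord, so this is second inversion (figured bass 6/4).

A# diminished, second inversion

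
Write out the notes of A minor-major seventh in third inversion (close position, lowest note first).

The chord tones are A–C–E–G#. With the seventh (G#) lowest for third inversion: G#, A, C, E.

G#, A, C, E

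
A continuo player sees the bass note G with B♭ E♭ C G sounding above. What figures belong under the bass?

The notes G, Bb, Eb, C stack in thirds as C–Eb–G–Bb — a C minor seventh chord. The bass G is the fifth, so this is second inversion: figured 4/3.

4/3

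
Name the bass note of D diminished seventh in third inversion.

Cb

In third inversion the seventh is lowest. For D diminished seventh (D–F–Ab–Cb) that is Cb.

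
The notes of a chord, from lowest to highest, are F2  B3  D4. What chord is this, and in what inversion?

B diminished, second inversion

The pitch classes F, B, D arrange in thirds as B–D–F: a B diminished triad.
F is the fifth of B diminished; fifth in the bass means second inversion (figured bass 6/4).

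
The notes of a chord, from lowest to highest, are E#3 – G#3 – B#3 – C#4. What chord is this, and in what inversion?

C# major seventh, first inversion

Reducing to letter names: E#, G#, B#, C#. These stack in thirds as C#–E#–G#–B# — a C# major seventh chord.
The lowest note is E#, the third of the chord, so this is first inversion (figured bass 6/5).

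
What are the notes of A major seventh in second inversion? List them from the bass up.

E, G#, A, C#

The chord tones are A–C#–E–G#. With the fifth (E) lowest for second inversion: E, G#, A, C#.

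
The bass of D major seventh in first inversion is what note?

F#

The third of D major seventh (D–F#–A–C#) is F#; that is the bass in first inversion.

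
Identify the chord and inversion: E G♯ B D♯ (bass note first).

Reducing to letter names: E, G#, B, D#. These stack in thirds as E–G#–B–D# — an E major seventh chord.
E is the root of E major seventh; root in the bass means root position (figured bass 7).

E major seventh, root position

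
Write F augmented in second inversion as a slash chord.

Second inversion of F augmented has the fifth (C#) in the bass. As a slash chord: Faug/C#.

Faug/C#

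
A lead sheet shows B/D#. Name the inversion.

B/D# means B major with D# in the bass. D# is the third of B major (B–D#–F#), so this is first inversion.

first inversion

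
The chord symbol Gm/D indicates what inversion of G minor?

second inversion

Gm/D means G minor with D in the bass. D is the fifth of G minor (G–Bb–D), so this is second inversion.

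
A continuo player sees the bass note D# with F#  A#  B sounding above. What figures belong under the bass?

6/5

The notes D#, F#, A#, B stack in thirds as B–D#–F#–A# — a B major seventh chord. The bass D# is the third, so this is first inversion: figured 6/5.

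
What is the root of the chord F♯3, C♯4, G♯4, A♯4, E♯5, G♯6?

F#

Reordering F#, C#, G#, A#, E# into stacked thirds gives F#–A#–C#–E#–G#; the bottom of that stack, F#, is the root.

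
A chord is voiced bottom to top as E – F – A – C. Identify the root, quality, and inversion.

The pitch classes E, F, A, C arrange in thirds as F–A–C–E: an F major seventh chord.
E is the seventh of F major seventh; seventh in the bass means third inversion (figured bass 4/2).

F major seventh, third inversion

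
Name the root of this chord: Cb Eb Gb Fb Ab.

Reordering Cb, Eb, Gb, Fb, Ab into stacked thirds gives Fb–Ab–Cb–Eb–Gb; the bottom of that stack, Fb, is the root.

Fb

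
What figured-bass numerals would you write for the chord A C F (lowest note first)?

The notes A, C, F stack in thirds as F–A–C — an F major triad. The bass A is the third, so this is first inversion: figured 6.

6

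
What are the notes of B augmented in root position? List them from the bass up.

B, D#, F##

Spelling B augmented: B–D#–F##. In root position the root is bass, giving B, D#, F## from the bottom.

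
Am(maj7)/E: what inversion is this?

Am(maj7)/E means A minor-major seventh with E in the bass. E is the fifth of A minor-major seventh (A–C–E–G#), so this is second inversion.

second inversion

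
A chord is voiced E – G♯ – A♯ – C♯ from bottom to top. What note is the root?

A#

The distinct letter names are E, G#, A#, C#. Arranged as a stack of thirds they read A#–C#–E–G#, so A# is the root (an A# half-diminished seventh chord).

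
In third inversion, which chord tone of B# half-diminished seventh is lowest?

The seventh of B# half-diminished seventh (B#–D#–F#–A#) is A#; that is the bass in third inversion.

A#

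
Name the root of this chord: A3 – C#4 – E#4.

A

A, C#, E# are the tones of an A augmented triad (A–C#–E#), making A the root.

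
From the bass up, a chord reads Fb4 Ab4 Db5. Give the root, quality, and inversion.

Db minor, first inversion

The pitch classes Fb, Ab, Db arrange in thirds as Db–Fb–Ab: a Db minor triad.
Fb is the third of Db minor; third in the bass means first inversion (figured bass 6).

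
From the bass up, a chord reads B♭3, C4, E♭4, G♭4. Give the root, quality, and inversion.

The pitch classes Bb, C, Eb, Gb arrange in thirds as C–Eb–Gb–Bb: a C half-diminished seventh chord.
With the seventh (Bb) in the bass, the chord is in third inversion (figured bass 4/2).

C half-diminished seventh, third inversion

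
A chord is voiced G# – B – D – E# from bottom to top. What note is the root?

G#, B, D, E# are the tones of an E# diminished seventh chord (E#–G#–B–D), making E# the root.

E#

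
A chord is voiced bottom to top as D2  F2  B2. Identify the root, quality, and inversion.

B diminished, first inversion

The pitch classes D, F, B arrange in thirds as B–D–F: a B diminished triad.
The lowest note is D, the third of the chord, so this is first inversion (figured bass 6).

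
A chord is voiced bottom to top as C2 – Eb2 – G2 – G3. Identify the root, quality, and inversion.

C minor, root position

Reducing to letter names: C, Eb, G. These stack in thirds as C–Eb–G — a C minor triad.
The lowest note is C, the root of the chord, so this is root position (figured bass 5/3).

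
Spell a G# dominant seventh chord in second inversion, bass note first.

The chord tones are G#–B#–D#–F#. With the fifth (D#) lowest for second inversion: D#, F#, G#, B#.

D#, F#, G#, B#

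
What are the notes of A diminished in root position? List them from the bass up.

A, C, Eb

The chord tones are A–C–Eb. With the root (A) lowest for root position: A, C, Eb.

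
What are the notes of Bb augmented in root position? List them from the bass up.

Bb, D, F#

Bb augmented is Bb–D–F#. Root position puts the root (Bb) in the bass, with the remaining tones above: Bb, D, F#.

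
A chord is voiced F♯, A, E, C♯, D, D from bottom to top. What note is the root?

F#, A, E, C#, D are the tones of a D major ninth chord (D–F#–A–C#–E), making D the root.

D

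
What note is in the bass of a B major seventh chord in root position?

B

B major seventh is B–D#–F#–A#. Root position places the root in the bass: B.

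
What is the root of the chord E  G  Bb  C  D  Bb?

C

Reordering E, G, Bb, C, D into stacked thirds gives C–E–G–Bb–D; the bottom of that stack, C, is the root.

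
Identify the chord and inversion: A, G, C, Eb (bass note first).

Reducing to letter names: A, G, C, Eb. These stack in thirds as A–C–Eb–G — an A half-diminished seventh chord.
A is the root of A half-diminished seventh; root in the bass means root position (figured bass 7).

A half-diminished seventh, root position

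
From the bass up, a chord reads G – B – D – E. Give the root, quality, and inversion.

E minor seventh, first inversion

The pitch classes G, B, D, E arrange in thirds as E–G–B–D: an E minor seventh chord.
With the third (G) in the bass, the chord is in first inversion (figured bass 6/5).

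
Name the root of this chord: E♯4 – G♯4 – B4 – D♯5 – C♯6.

C#

The distinct letter names are E#, G#, B, D#, C#. Arranged as a stack of thirds they read C#–E#–G#–B–D#, so C# is the root (a C# dominant ninth chord).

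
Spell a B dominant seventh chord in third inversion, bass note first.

B dominant seventh is B–D#–F#–A. Third inversion puts the seventh (A) in the bass, with the remaining tones above: A, B, D#, F#.

A, B, D#, F#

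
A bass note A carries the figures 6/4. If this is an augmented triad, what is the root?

The figures 6/4 mean the fifth of the chord is in the bass. If A is the fifth of an augmented triad, the root is Db (chord tones Db–F–A).

Db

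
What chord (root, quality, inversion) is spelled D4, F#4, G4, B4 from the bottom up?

Reducing to letter names: D, F#, G, B. These stack in thirds as G–B–D–F# — a G major seventh chord.
D is the fifth of G major seventh; fifth in the bass means second inversion (figured bass 4/3).

G major seventh, second inversion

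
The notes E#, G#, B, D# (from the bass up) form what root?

E#

Reordering E#, G#, B, D# into stacked thirds gives E#–G#–B–D#; the bottom of that stack, E#, is the root.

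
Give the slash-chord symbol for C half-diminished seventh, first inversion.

First inversion of C half-diminished seventh has the third (Eb) in the bass. As a slash chord: Cø7/Eb.

Cø7/Eb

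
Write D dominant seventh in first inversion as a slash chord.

First inversion of D dominant seventh has the third (F#) in the bass. As a slash chord: D7/F#.

D7/F#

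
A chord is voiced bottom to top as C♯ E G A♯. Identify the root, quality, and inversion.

A# diminished seventh, first inversion

Reducing to letter names: C#, E, G, A#. These stack in thirds as A#–C#–E–G — an A# diminished seventh chord.
The lowest note is C#, the third of the chord, so this is first inversion (figured bass 6/5).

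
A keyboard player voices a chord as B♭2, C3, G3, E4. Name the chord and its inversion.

C dominant seventh, third inversion

The pitch classes Bb, C, G, E arrange in thirds as C–E–G–Bb: a C dominant seventh chord.
The lowest note is Bb, the seventh of the chord, so this is third inversion (figured bass 4/2).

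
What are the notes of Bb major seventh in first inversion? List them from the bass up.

D, F, A, Bb

Bb major seventh is Bb–D–F–A. First inversion puts the third (D) in the bass, with the remaining tones above: D, F, A, Bb.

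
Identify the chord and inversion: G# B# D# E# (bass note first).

The pitch classes G#, B#, D#, E# arrange in thirds as E#–G#–B#–D#: an E# minor seventh chord.
With the third (G#) in the bass, the chord is in first inversion (figured bass 6/5).

E# minor seventh, first inversion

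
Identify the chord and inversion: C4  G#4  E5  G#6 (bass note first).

The pitch classes C, G#, E arrange in thirds as C–E–G#: a C augmented triad.
C is the root of C augmented; root in the bass means root position (figured bass 5/3).

C augmented, root position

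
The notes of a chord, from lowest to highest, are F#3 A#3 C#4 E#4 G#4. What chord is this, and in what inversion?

The distinct note names are F#, A#, C#, E#, G#. Stacked in thirds they read F#–A#–C#–E#–G#, which is a major ninth chord on F#.
F# is the root of F# major ninth; root in the bass means root position.

F# major ninth, root position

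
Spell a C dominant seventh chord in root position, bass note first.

C, E, G, Bb

Spelling C dominant seventh: C–E–G–Bb. In root position the root is bass, giving C, E, G, Bb from the bottom.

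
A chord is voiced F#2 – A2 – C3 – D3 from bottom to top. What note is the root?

D

F#, A, C, D are the tones of a D dominant seventh chord (D–F#–A–C), making D the root.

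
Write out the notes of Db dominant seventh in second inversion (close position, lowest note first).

Spelling Db dominant seventh: Db–F–Ab–Cb. In second inversion the fifth is bass, giving Ab, Cb, Db, F from the bottom.

Ab, Cb, Db, F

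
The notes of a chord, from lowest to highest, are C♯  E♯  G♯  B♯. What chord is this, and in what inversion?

C# major seventh, root position

Reducing to letter names: C#, E#, G#, B#. These stack in thirds as C#–E#–G#–B# — a C# major seventh chord.
The lowest note is C#, the root of the chord, so this is root position (figured bass 7).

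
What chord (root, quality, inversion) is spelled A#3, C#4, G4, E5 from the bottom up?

A# diminished seventh, root position

The distinct note names are A#, C#, G, E. Stacked in thirds they read A#–C#–E–G, which is a diminished seventh chord on A#.
The lowest note is A#, the root of the chord, so this is root position (figured bass 7).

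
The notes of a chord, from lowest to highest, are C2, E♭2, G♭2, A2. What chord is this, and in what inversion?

A diminished seventh, first inversion

Reducing to letter names: C, Eb, Gb, A. These stack in thirds as A–C–Eb–Gb — an A diminished seventh chord.
C is the third of A diminished seventh; third in the bass means first inversion (figured bass 6/5).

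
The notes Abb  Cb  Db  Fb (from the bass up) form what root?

Db

The distinct letter names are Abb, Cb, Db, Fb. Arranged as a stack of thirds they read Db–Fb–Abb–Cb, so Db is the root (a Db half-diminished seventh chord).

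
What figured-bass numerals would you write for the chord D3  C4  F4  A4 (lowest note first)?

The notes D, C, F, A stack in thirds as D–F–A–C — a D minor seventh chord. The bass D is the root, so this is root position: figured 7.

7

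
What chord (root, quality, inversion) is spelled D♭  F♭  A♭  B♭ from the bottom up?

Reducing to letter names: Db, Fb, Ab, Bb. These stack in thirds as Bb–Db–Fb–Ab — a Bb half-diminished seventh chord.
Db is the third of Bb half-diminished seventh; third in the bass means first inversion (figured bass 6/5).

Bb half-diminished seventh, first inversion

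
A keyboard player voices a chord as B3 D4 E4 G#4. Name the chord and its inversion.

The pitch classes B, D, E, G# arrange in thirds as E–G#–B–D: an E dominant seventh chord.
B is the fifth of E dominant seventh; fifth in the bass means second inversion (figured bass 4/3).

E dominant seventh, second inversion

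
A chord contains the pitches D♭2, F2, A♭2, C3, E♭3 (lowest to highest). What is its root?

Reordering Db, F, Ab, C, Eb into stacked thirds gives Db–F–Ab–C–Eb; the bottom of that stack, Db, is the root.

Db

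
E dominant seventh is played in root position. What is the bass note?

E

The root of E dominant seventh (E–G#–B–D) is E; that is the bass in root position.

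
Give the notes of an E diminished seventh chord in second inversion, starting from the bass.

The chord tones are E–G–Bb–Db. With the fifth (Bb) lowest for second inversion: Bb, Db, E, G.

Bb, Db, E, G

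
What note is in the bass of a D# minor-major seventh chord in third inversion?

The seventh of D# minor-major seventh (D#–F#–A#–C##) is C##; that is the bass in third inversion.

C##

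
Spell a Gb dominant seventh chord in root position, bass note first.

Spelling Gb dominant seventh: Gb–Bb–Db–Fb. In root position the root is bass, giving Gb, Bb, Db, Fb from the bottom.

Gb, Bb, Db, Fb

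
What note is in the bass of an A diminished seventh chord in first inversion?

The third of A diminished seventh (A–C–Eb–Gb) is C; that is the bass in first inversion.

C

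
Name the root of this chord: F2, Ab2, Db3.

Db

The distinct letter names are F, Ab, Db. Arranged as a stack of thirds they read Db–F–Ab, so Db is the root (a Db major triad).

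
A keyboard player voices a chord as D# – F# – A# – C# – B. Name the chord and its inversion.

Reducing to letter names: D#, F#, A#, C#, B. These stack in thirds as B–D#–F#–A#–C# — a B major ninth chord.
The lowest note is D#, the third of the chord, so this is first inversion.

B major ninth, first inversion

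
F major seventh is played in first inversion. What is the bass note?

In first inversion the third is lowest. For F major seventh (F–A–C–E) that is A.

A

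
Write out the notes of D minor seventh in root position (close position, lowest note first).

D, F, A, C

The chord tones are D–F–A–C. With the root (D) lowest for root position: D, F, A, C.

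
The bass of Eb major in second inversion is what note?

Eb major is Eb–G–Bb. Second inversion places the fifth in the bass: Bb.

Bb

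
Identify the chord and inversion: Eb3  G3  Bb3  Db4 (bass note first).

Eb dominant seventh, root position

The pitch classes Eb, G, Bb, Db arrange in thirds as Eb–G–Bb–Db: an Eb dominant seventh chord.
Eb is the root of Eb dominant seventh; root in the bass means root position (figured bass 7).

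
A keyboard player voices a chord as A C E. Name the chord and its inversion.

A minor, root position

The pitch classes A, C, E arrange in thirds as A–C–E: an A minor triad.
With the root (A) in the bass, the chord is in root position (figured bass 5/3).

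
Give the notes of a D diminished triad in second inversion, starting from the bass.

Ab, D, F

The chord tones are D–F–Ab. With the fifth (Ab) lowest for second inversion: Ab, D, F.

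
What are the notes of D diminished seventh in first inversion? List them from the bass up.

D diminished seventh is D–F–Ab–Cb. First inversion puts the third (F) in the bass, with the remaining tones above: F, Ab, Cb, D.

F, Ab, Cb, D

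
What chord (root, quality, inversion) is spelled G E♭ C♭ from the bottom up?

Cb augmented, second inversion

Reducing to letter names: G, Eb, Cb. These stack in thirds as Cb–Eb–G — a Cb augmented triad.
With the fifth (G) in the bass, the chord is in second inversion (figured bass 6/4).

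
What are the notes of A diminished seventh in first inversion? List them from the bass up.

C, Eb, Gb, A

A diminished seventh is A–C–Eb–Gb. First inversion puts the third (C) in the bass, with the remaining tones above: C, Eb, Gb, A.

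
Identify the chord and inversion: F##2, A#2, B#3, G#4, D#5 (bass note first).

G# major ninth, third inversion

The pitch classes F##, A#, B#, G#, D# arrange in thirds as G#–B#–D#–F##–A#: a G# major ninth chord.
F## is the seventh of G# major ninth; seventh in the bass means third inversion.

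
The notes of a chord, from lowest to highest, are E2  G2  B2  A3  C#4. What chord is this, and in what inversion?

Reducing to letter names: E, G, B, A, C#. These stack in thirds as A–C#–E–G–B — an A dominant ninth chord.
The lowest note is E, the fifth of the chord, so this is second inversion.

A dominant ninth, second inversion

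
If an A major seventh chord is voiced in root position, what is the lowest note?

A major seventh is A–C#–E–G#. Root position places the root in the bass: A.

A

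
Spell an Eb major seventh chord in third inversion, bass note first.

Eb major seventh is Eb–G–Bb–D. Third inversion puts the seventh (D) in the bass, with the remaining tones above: D, Eb, G, Bb.

D, Eb, G, Bb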